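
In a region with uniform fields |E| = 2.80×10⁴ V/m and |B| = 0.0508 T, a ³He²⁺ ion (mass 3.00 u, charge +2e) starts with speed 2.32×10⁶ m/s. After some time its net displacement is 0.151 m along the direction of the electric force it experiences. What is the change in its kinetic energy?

The magnetic force is always ⟂ v and does no work; only the electric force changes KE.
ΔKE = F_E · d = |q|E d = (3.204×10⁻¹⁹)(2.80×10⁴)(0.151) ≈ 1.35×10⁻¹⁵ J.

ΔKE ≈ 1.35×10⁻¹⁵ J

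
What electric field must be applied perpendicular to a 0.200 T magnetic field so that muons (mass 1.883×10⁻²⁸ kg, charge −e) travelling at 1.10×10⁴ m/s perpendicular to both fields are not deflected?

E = 2200 V/m

For straight-line motion qE = qvB, so E = vB.
E = 1.10×10⁴ × 0.200 = 2200 V/m.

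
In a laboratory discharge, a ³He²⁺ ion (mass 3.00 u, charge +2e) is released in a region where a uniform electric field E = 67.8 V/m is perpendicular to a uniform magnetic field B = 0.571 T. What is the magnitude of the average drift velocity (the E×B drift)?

v_d ≈ 119 m/s

The E×B drift speed is v_d = E/B.
v_d = 67.8/0.571 = 119 m/s.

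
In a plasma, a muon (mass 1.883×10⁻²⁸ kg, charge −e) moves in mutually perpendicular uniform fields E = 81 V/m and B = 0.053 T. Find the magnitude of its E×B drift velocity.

The E×B drift speed is v_d = E/B.
v_d = 81/0.053 = 1500 m/s.

v_d ≈ 1500 m/s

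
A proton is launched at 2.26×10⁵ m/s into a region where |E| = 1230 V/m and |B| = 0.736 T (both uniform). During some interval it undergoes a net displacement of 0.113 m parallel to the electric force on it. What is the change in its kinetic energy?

ΔKE ≈ 2.23×10⁻¹⁷ J

The magnetic force is always ⟂ v and does no work; only the electric force changes KE.
ΔKE = F_E · d = |q|E d = (1.602×10⁻¹⁹)(1230)(0.113) ≈ 2.23×10⁻¹⁷ J.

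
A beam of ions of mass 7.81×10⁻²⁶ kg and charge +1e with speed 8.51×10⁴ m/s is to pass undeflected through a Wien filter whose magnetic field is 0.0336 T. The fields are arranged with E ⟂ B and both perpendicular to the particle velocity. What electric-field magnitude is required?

E = 2860 V/m

For straight-line motion qE = qvB, so E = vB.
E = 8.51×10⁴ × 0.0336 = 2860 V/m.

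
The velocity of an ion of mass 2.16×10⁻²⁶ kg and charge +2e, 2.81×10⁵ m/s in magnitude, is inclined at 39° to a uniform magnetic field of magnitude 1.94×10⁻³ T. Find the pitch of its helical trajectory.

p ≈ 47.7 m

v∥ = v cosθ = 2.81×10⁵·cos39° ≈ 2.184×10⁵ m/s.
T = 2πm/(|q|B) = 2π(2.16×10⁻²⁶)/((3.204×10⁻¹⁹)(1.94×10⁻³)) ≈ 2.183×10⁻⁴ s.
pitch = v∥ T = (2.184×10⁵)(2.183×10⁻⁴) ≈ 47.7 m.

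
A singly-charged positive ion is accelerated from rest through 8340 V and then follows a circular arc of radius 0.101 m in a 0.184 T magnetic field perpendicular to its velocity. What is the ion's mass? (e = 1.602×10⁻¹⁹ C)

Combine |q|V = ½mv² and r = mv/(|q|B): eliminate v to get m = qB²r²/(2V).
m = (1.602×10⁻¹⁹)(0.184)²(0.101)²/(2·8340) ≈ 3.32×10⁻²⁷ kg.

m ≈ 3.32×10⁻²⁷ kg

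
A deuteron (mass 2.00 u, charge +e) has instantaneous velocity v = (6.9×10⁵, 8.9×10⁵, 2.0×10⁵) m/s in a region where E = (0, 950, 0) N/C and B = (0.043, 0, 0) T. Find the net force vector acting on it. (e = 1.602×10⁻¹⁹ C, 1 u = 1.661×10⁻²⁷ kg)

F ≈ (0, 1.53×10⁻¹⁵, -6.13×10⁻¹⁵) N

v×B = (0, 8600, -3.83×10⁴) N/C.
E + v×B = (0, 9550, -3.83×10⁴) N/C.
F = q(E + v×B) = (1.602×10⁻¹⁹ C)·(0, 9550, -3.83×10⁴) = (0, 1.53×10⁻¹⁵, -6.13×10⁻¹⁵) N.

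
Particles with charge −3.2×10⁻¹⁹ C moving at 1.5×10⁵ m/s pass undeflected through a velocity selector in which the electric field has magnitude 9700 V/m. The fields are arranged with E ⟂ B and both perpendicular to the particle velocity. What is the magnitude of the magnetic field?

Balance of forces in the selector: qE = qvB ⇒ B = E/v.
B = 9700/1.5×10⁵ = 0.065 T.

B = 0.065 T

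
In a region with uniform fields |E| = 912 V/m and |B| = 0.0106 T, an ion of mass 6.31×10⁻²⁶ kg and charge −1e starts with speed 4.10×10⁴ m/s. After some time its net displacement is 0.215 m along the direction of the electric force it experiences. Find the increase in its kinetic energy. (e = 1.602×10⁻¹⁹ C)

The magnetic force is always ⟂ v and does no work; only the electric force changes KE.
ΔKE = F_E · d = |q|E d = (1.602×10⁻¹⁹)(912)(0.215) ≈ 3.14×10⁻¹⁷ J.

ΔKE ≈ 3.14×10⁻¹⁷ J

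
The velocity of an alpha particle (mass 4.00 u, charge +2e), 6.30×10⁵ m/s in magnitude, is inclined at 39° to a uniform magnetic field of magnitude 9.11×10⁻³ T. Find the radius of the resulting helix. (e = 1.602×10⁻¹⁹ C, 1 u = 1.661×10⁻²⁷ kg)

r ≈ 0.902 m

v⊥ = v sinθ = 6.30×10⁵·sin39° ≈ 3.965×10⁵ m/s.
r = m v⊥/(|q|B) = (6.644×10⁻²⁷)(3.965×10⁵)/((3.204×10⁻¹⁹)(9.11×10⁻³)) ≈ 0.902 m.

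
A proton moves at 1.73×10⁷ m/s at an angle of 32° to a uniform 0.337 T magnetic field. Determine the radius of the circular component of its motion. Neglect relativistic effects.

r ≈ 0.284 m

v⊥ = v sinθ = 1.73×10⁷·sin32° ≈ 9.168×10⁶ m/s.
r = m v⊥/(|q|B) = (1.673×10⁻²⁷)(9.168×10⁶)/((1.602×10⁻¹⁹)(0.337)) ≈ 0.284 m.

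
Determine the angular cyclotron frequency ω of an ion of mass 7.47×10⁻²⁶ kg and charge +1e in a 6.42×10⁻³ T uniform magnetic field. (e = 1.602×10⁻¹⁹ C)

ω = |q|B/m.
ω = (1.602×10⁻¹⁹)(6.42×10⁻³)/7.47×10⁻²⁶ ≈ 1.38×10⁴ rad/s.

ω ≈ 1.38×10⁴ rad/s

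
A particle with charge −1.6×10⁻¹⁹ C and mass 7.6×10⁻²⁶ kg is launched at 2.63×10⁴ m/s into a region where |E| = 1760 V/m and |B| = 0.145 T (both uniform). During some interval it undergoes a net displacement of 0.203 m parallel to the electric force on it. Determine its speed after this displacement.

B does no work; ΔKE = |q|E d.
½mv_f² = ½mv₀² + |q|Ed = ½(7.6×10⁻²⁶)(2.63×10⁴)² + (1.6×10⁻¹⁹)(1760)(0.203) ≈ 2.628×10⁻¹⁷ J + 5.716×10⁻¹⁷ J ≈ 8.345×10⁻¹⁷ J.
v_f = √(2·8.345×10⁻¹⁷/7.6×10⁻²⁶) ≈ 4.69×10⁴ m/s.

v_f ≈ 4.69×10⁴ m/s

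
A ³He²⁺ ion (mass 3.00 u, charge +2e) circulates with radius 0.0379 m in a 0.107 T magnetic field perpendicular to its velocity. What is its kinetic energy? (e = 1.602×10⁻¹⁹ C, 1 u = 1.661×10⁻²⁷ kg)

v = |q|Br/m, then KE = ½mv² = (qBr)²/(2m).
v = (3.204×10⁻¹⁹)(0.107)(0.0379)/4.983×10⁻²⁷ ≈ 2.608×10⁵ m/s.
KE = ½(4.983×10⁻²⁷)(2.608×10⁵)² ≈ 1.69×10⁻¹⁶ J = 1060 eV.

KE ≈ 1060 eV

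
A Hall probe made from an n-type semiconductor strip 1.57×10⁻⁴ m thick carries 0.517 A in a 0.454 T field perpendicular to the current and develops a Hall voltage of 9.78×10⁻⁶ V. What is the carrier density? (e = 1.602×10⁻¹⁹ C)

n ≈ 9.54×10²⁶ m⁻³

From V_H = IB/(n e t), n = IB/(V_H e t).
n = (0.517)(0.454)/((9.78×10⁻⁶)(1.602×10⁻¹⁹)(1.57×10⁻⁴)) ≈ 9.54×10²⁶ m⁻³.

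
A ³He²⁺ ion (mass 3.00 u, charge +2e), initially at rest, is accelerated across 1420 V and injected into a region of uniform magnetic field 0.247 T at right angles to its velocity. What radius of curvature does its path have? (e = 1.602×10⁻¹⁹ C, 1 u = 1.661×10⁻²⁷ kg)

Acceleration: |q|V = ½mv² ⇒ v = √(2|q|V/m) = √(2·3.204×10⁻¹⁹·1420/4.983×10⁻²⁷) ≈ 4.273×10⁵ m/s.
In the field: r = mv/(|q|B) = (4.983×10⁻²⁷)(4.273×10⁵)/((3.204×10⁻¹⁹)(0.247)) ≈ 0.0269 m.

r ≈ 0.0269 m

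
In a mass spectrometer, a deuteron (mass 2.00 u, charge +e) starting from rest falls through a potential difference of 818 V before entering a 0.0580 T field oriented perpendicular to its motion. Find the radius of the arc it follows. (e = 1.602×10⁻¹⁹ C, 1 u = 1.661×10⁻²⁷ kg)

r ≈ 0.100 m

Acceleration: |q|V = ½mv² ⇒ v = √(2|q|V/m) = √(2·1.602×10⁻¹⁹·818/3.322×10⁻²⁷) ≈ 2.809×10⁵ m/s.
In the field: r = mv/(|q|B) = (3.322×10⁻²⁷)(2.809×10⁵)/((1.602×10⁻¹⁹)(0.0580)) ≈ 0.100 m.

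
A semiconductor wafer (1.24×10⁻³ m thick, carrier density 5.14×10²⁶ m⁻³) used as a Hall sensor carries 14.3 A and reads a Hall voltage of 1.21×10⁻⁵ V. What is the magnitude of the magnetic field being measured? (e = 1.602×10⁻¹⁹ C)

From V_H = IB/(n e t), B = V_H n e t / I.
B = (1.21×10⁻⁵)(5.14×10²⁶)(1.602×10⁻¹⁹)(1.24×10⁻³)/14.3 ≈ 0.0864 T.

B ≈ 0.0864 T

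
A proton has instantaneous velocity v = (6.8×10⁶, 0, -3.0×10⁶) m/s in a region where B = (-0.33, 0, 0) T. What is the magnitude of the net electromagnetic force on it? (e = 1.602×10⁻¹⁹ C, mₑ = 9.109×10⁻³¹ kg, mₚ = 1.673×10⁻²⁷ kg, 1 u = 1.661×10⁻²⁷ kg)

v×B = (0, 9.90×10⁵, 0) N/C.
F = q v×B = (1.602×10⁻¹⁹ C)·(0, 9.90×10⁵, 0) = (0, 1.59×10⁻¹³, 0) N.
|F| = 1.59×10⁻¹³ N.

|F| ≈ 1.59×10⁻¹³ N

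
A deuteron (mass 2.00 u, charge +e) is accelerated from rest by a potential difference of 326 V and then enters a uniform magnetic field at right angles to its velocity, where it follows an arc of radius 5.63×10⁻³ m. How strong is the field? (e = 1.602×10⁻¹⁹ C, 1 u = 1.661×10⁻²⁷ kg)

v = √(2|q|V/m) = √(2·1.602×10⁻¹⁹·326/3.322×10⁻²⁷) ≈ 1.773×10⁵ m/s.
B = mv/(|q|r) = (3.322×10⁻²⁷)(1.773×10⁵)/((1.602×10⁻¹⁹)(5.63×10⁻³)) ≈ 0.653 T.

B ≈ 0.653 T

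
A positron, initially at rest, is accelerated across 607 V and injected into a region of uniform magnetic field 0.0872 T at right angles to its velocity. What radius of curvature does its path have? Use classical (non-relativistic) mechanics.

Acceleration: |q|V = ½mv² ⇒ v = √(2|q|V/m) = √(2·1.602×10⁻¹⁹·607/9.109×10⁻³¹) ≈ 1.461×10⁷ m/s.
In the field: r = mv/(|q|B) = (9.109×10⁻³¹)(1.461×10⁷)/((1.602×10⁻¹⁹)(0.0872)) ≈ 9.53×10⁻⁴ m.

r ≈ 9.53×10⁻⁴ m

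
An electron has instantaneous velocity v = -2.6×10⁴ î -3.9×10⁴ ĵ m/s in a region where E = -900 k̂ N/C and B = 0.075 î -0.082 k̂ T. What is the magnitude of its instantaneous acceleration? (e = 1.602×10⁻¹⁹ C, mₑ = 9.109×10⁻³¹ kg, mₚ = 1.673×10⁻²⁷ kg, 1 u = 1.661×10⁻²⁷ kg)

|a| ≈ 7.64×10¹⁴ m/s²

v×B = (3200, -2130, 2920) N/C.
E + v×B = (3200, -2130, 2020) N/C.
F = q(E + v×B) = (−1.602×10⁻¹⁹ C)·(3200, -2130, 2020) = (-5.12×10⁻¹⁶, 3.42×10⁻¹⁶, -3.24×10⁻¹⁶) N.
|a| = |F|/m = 6.960×10⁻¹⁶/9.109×10⁻³¹ ≈ 7.64×10¹⁴ m/s².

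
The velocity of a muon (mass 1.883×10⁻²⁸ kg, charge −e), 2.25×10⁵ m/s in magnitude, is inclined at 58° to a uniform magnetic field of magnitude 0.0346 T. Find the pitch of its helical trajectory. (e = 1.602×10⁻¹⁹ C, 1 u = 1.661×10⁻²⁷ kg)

p ≈ 0.0254 m

v∥ = v cosθ = 2.25×10⁵·cos58° ≈ 1.192×10⁵ m/s.
T = 2πm/(|q|B) = 2π(1.883×10⁻²⁸)/((1.602×10⁻¹⁹)(0.0346)) ≈ 2.134×10⁻⁷ s.
pitch = v∥ T = (1.192×10⁵)(2.134×10⁻⁷) ≈ 0.0254 m.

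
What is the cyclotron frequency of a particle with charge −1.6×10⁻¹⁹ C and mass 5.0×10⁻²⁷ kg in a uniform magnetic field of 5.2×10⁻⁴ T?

f ≈ 2600 Hz

f = |q|B/(2πm).
f = (1.6×10⁻¹⁹)(5.2×10⁻⁴)/(2π·5.0×10⁻²⁷) ≈ 2600 Hz.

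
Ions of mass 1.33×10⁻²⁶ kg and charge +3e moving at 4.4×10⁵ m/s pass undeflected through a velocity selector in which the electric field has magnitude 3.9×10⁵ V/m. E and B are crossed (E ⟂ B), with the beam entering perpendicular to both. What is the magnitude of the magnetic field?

Balance of forces in the selector: qE = qvB ⇒ B = E/v.
B = 3.9×10⁵/4.4×10⁵ = 0.89 T.

B = 0.89 T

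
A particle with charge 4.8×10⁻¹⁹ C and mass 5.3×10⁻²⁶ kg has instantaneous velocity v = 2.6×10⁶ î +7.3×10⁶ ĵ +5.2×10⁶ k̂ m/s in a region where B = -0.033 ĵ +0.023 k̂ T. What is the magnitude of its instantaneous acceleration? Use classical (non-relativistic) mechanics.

v×B = (3.40×10⁵, -5.98×10⁴, -8.58×10⁴) N/C.
F = q v×B = (4.8×10⁻¹⁹ C)·(3.40×10⁵, -5.98×10⁴, -8.58×10⁴) = (1.63×10⁻¹³, -2.87×10⁻¹⁴, -4.12×10⁻¹⁴) N.
|a| = |F|/m = 1.705×10⁻¹³/5.3×10⁻²⁶ ≈ 3.22×10¹² m/s².

|a| ≈ 3.22×10¹² m/s²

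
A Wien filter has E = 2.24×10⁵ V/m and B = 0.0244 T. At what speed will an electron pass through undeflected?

Straight-line motion ⇒ electric and magnetic forces cancel, so E = vB.
v = E/B = 2.24×10⁵/0.0244 = 9.18×10⁶ m/s.
The result is independent of the particle's charge and mass.

v = 9.18×10⁶ m/s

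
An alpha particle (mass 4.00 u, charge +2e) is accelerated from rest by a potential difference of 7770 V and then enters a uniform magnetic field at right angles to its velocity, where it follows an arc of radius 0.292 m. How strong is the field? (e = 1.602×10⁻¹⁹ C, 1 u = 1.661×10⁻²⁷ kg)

B ≈ 0.0615 T

v = √(2|q|V/m) = √(2·3.204×10⁻¹⁹·7770/6.644×10⁻²⁷) ≈ 8.657×10⁵ m/s.
B = mv/(|q|r) = (6.644×10⁻²⁷)(8.657×10⁵)/((3.204×10⁻¹⁹)(0.292)) ≈ 0.0615 T.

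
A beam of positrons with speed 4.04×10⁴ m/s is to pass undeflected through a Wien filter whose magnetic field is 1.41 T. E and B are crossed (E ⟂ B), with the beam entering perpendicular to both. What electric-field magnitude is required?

For straight-line motion qE = qvB, so E = vB.
E = 4.04×10⁴ × 1.41 = 5.70×10⁴ V/m.

E = 5.70×10⁴ V/m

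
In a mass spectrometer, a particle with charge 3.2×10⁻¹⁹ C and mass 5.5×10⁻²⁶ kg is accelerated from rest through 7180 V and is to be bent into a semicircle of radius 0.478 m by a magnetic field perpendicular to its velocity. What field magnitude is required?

v = √(2|q|V/m) = √(2·3.2×10⁻¹⁹·7180/5.5×10⁻²⁶) ≈ 2.890×10⁵ m/s.
B = mv/(|q|r) = (5.5×10⁻²⁶)(2.890×10⁵)/((3.2×10⁻¹⁹)(0.478)) ≈ 0.104 T.

B ≈ 0.104 T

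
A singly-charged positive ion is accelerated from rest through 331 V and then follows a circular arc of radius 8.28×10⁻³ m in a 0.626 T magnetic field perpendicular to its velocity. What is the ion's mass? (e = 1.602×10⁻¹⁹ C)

Combine |q|V = ½mv² and r = mv/(|q|B): eliminate v to get m = qB²r²/(2V).
m = (1.602×10⁻¹⁹)(0.626)²(8.28×10⁻³)²/(2·331) ≈ 6.50×10⁻²⁷ kg.

m ≈ 6.50×10⁻²⁷ kg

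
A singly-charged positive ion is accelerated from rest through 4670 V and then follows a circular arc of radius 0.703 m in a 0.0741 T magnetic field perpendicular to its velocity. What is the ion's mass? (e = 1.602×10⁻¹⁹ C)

m ≈ 4.65×10⁻²⁶ kg

Combine |q|V = ½mv² and r = mv/(|q|B): eliminate v to get m = qB²r²/(2V).
m = (1.602×10⁻¹⁹)(0.0741)²(0.703)²/(2·4670) ≈ 4.65×10⁻²⁶ kg.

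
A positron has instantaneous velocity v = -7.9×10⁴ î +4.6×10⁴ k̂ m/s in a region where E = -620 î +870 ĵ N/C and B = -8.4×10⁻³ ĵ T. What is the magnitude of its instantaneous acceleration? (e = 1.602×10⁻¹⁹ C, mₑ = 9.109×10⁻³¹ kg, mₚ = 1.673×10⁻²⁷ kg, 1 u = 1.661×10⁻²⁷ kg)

|a| ≈ 1.97×10¹⁴ m/s²

v×B = (386, 0, 664) N/C.
E + v×B = (-234, 870, 664) N/C.
F = q(E + v×B) = (1.602×10⁻¹⁹ C)·(-234, 870, 664) = (-3.74×10⁻¹⁷, 1.39×10⁻¹⁶, 1.06×10⁻¹⁶) N.
|a| = |F|/m = 1.792×10⁻¹⁶/9.109×10⁻³¹ ≈ 1.97×10¹⁴ m/s².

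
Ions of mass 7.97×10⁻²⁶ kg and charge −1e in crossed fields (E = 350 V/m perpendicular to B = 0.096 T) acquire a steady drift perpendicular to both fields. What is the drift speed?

v_d ≈ 3600 m/s

The steady drift has the magnetic force balancing the electric force, so v_d = E/B.
v_d = 350/0.096 = 3600 m/s.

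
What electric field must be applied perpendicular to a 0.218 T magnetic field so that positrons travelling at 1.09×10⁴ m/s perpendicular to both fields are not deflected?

For straight-line motion qE = qvB, so E = vB.
E = 1.09×10⁴ × 0.218 = 2380 V/m.

E = 2380 V/m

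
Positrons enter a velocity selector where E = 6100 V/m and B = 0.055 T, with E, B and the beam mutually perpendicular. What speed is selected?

Zero net Lorentz force requires |qE| = |q v×B|, i.e. E = vB.
v = E/B = 6100/0.055 = 1.1×10⁵ m/s.

v = 1.1×10⁵ m/s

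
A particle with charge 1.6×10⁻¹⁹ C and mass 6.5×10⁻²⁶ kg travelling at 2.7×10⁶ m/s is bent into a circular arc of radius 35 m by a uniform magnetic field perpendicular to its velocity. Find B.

B ≈ 0.031 T

From |q|vB = mv²/r, B = mv/(|q|r).
B = (6.5×10⁻²⁶)(2.7×10⁶)/((1.6×10⁻¹⁹)(35)) ≈ 0.031 T.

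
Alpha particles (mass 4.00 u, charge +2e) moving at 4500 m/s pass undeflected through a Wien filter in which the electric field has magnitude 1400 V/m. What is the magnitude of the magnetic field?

Balance of forces in the selector: qE = qvB ⇒ B = E/v.
B = 1400/4500 = 0.31 T.

B = 0.31 T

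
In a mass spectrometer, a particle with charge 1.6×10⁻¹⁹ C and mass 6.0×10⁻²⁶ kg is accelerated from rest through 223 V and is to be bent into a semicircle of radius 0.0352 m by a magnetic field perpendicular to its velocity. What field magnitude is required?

v = √(2|q|V/m) = √(2·1.6×10⁻¹⁹·223/6.0×10⁻²⁶) ≈ 3.449×10⁴ m/s.
B = mv/(|q|r) = (6.0×10⁻²⁶)(3.449×10⁴)/((1.6×10⁻¹⁹)(0.0352)) ≈ 0.367 T.

B ≈ 0.367 T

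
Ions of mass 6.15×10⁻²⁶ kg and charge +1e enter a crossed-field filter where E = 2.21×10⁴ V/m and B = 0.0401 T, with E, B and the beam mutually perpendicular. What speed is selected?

v = 5.51×10⁵ m/s

Straight-line motion ⇒ electric and magnetic forces cancel, so E = vB.
v = E/B = 2.21×10⁴/0.0401 = 5.51×10⁵ m/s.
The result is independent of the particle's charge and mass.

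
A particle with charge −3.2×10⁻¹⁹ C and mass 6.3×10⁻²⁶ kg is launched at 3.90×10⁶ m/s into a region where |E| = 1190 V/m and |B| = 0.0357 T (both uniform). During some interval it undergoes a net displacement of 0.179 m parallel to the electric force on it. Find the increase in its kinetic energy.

The magnetic force is always ⟂ v and does no work; only the electric force changes KE.
ΔKE = F_E · d = |q|E d = (3.2×10⁻¹⁹)(1190)(0.179) ≈ 6.82×10⁻¹⁷ J.

ΔKE ≈ 6.82×10⁻¹⁷ J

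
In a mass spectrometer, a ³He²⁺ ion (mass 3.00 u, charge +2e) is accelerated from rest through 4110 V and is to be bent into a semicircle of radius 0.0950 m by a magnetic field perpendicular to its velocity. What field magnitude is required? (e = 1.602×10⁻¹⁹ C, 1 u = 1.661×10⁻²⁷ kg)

B ≈ 0.119 T

v = √(2|q|V/m) = √(2·3.204×10⁻¹⁹·4110/4.983×10⁻²⁷) ≈ 7.270×10⁵ m/s.
B = mv/(|q|r) = (4.983×10⁻²⁷)(7.270×10⁵)/((3.204×10⁻¹⁹)(0.0950)) ≈ 0.119 T.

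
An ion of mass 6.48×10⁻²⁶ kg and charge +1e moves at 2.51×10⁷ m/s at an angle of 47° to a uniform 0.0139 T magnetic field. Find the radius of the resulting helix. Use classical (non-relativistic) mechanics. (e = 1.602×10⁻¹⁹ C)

r ≈ 534 m

v⊥ = v sinθ = 2.51×10⁷·sin47° ≈ 1.836×10⁷ m/s.
r = m v⊥/(|q|B) = (6.48×10⁻²⁶)(1.836×10⁷)/((1.602×10⁻¹⁹)(0.0139)) ≈ 534 m.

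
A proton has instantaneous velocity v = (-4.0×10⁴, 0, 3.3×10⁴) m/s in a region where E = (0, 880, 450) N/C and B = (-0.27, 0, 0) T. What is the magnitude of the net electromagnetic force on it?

|F| ≈ 1.29×10⁻¹⁵ N

v×B = (0, -8910, 0) N/C.
E + v×B = (0, -8030, 450) N/C.
F = q(E + v×B) = (1.602×10⁻¹⁹ C)·(0, -8030, 450) = (0, -1.29×10⁻¹⁵, 7.21×10⁻¹⁷) N.
|F| = 1.29×10⁻¹⁵ N.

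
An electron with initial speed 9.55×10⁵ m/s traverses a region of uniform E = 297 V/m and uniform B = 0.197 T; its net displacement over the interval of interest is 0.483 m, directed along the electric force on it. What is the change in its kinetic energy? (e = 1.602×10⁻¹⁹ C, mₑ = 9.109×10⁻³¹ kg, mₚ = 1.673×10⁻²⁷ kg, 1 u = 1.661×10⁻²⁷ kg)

ΔKE ≈ 2.30×10⁻¹⁷ J

The magnetic force is always ⟂ v and does no work; only the electric force changes KE.
ΔKE = F_E · d = |q|E d = (1.602×10⁻¹⁹)(297)(0.483) ≈ 2.30×10⁻¹⁷ J.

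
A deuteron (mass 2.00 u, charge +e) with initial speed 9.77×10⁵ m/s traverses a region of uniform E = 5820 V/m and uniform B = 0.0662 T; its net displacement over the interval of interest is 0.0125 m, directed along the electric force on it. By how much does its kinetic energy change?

ΔKE ≈ 1.17×10⁻¹⁷ J

The magnetic force is always ⟂ v and does no work; only the electric force changes KE.
ΔKE = F_E · d = |q|E d = (1.602×10⁻¹⁹)(5820)(0.0125) ≈ 1.17×10⁻¹⁷ J.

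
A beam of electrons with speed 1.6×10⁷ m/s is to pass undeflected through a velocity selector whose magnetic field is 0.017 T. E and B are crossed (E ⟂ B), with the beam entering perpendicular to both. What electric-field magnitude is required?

E = 2.7×10⁵ V/m

For straight-line motion qE = qvB, so E = vB.
E = 1.6×10⁷ × 0.017 = 2.7×10⁵ V/m.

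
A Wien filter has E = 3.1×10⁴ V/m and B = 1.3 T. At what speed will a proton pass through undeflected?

Straight-line motion ⇒ electric and magnetic forces cancel, so E = vB.
v = E/B = 3.1×10⁴/1.3 = 2.4×10⁴ m/s.

v = 2.4×10⁴ m/s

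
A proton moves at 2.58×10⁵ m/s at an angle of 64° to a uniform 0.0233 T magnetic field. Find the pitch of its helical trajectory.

p ≈ 0.319 m

v∥ = v cosθ = 2.58×10⁵·cos64° ≈ 1.131×10⁵ m/s.
T = 2πm/(|q|B) = 2π(1.673×10⁻²⁷)/((1.602×10⁻¹⁹)(0.0233)) ≈ 2.816×10⁻⁶ s.
pitch = v∥ T = (1.131×10⁵)(2.816×10⁻⁶) ≈ 0.319 m.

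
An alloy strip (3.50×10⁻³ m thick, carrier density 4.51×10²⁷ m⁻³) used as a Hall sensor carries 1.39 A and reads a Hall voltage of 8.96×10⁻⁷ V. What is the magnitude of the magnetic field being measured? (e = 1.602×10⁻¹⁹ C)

B ≈ 1.63 T

From V_H = IB/(n e t), B = V_H n e t / I.
B = (8.96×10⁻⁷)(4.51×10²⁷)(1.602×10⁻¹⁹)(3.50×10⁻³)/1.39 ≈ 1.63 T.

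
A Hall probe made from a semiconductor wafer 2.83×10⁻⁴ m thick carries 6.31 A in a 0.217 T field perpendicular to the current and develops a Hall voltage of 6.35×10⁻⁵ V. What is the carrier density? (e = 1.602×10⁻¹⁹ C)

From V_H = IB/(n e t), n = IB/(V_H e t).
n = (6.31)(0.217)/((6.35×10⁻⁵)(1.602×10⁻¹⁹)(2.83×10⁻⁴)) ≈ 4.76×10²⁶ m⁻³.

n ≈ 4.76×10²⁶ m⁻³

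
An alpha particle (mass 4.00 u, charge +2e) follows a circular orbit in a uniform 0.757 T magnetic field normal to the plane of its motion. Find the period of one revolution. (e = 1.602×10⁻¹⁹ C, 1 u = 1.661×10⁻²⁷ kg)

T ≈ 1.72×10⁻⁷ s

The cyclotron period depends only on m, q, B: T = 2πm/(|q|B).
T = 2π(6.644×10⁻²⁷)/((3.204×10⁻¹⁹)(0.757)) ≈ 1.72×10⁻⁷ s.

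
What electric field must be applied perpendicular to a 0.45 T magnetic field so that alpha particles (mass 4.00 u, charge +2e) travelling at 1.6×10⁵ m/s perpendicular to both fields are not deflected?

For straight-line motion qE = qvB, so E = vB.
E = 1.6×10⁵ × 0.45 = 7.2×10⁴ V/m.

E = 7.2×10⁴ V/m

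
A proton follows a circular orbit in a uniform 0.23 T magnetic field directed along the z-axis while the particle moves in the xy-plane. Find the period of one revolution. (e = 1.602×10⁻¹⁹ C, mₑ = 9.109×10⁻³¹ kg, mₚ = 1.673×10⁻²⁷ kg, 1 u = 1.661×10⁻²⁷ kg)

The cyclotron period depends only on m, q, B: T = 2πm/(|q|B).
T = 2π(1.673×10⁻²⁷)/((1.602×10⁻¹⁹)(0.23)) ≈ 2.9×10⁻⁷ s.

T ≈ 2.9×10⁻⁷ s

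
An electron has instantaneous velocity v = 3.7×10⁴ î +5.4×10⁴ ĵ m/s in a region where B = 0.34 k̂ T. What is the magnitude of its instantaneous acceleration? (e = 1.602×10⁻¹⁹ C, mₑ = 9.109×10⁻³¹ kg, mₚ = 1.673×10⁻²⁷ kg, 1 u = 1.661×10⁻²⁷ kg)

|a| ≈ 3.91×10¹⁵ m/s²

v×B = (1.84×10⁴, -1.26×10⁴, 0) N/C.
F = q v×B = (−1.602×10⁻¹⁹ C)·(1.84×10⁴, -1.26×10⁴, 0) = (-2.94×10⁻¹⁵, 2.02×10⁻¹⁵, 0) N.
|a| = |F|/m = 3.565×10⁻¹⁵/9.109×10⁻³¹ ≈ 3.91×10¹⁵ m/s².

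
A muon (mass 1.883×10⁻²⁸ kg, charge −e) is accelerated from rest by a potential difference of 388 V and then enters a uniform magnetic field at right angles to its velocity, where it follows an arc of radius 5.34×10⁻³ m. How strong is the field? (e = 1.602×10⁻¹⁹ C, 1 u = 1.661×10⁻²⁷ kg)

B ≈ 0.179 T

v = √(2|q|V/m) = √(2·1.602×10⁻¹⁹·388/1.883×10⁻²⁸) ≈ 8.125×10⁵ m/s.
B = mv/(|q|r) = (1.883×10⁻²⁸)(8.125×10⁵)/((1.602×10⁻¹⁹)(5.34×10⁻³)) ≈ 0.179 T.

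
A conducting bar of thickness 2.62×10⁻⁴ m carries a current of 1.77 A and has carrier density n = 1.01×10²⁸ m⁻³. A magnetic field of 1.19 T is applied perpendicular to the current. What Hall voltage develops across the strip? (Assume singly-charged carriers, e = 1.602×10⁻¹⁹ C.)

V_H ≈ 4.97×10⁻⁶ V

V_H = IB/(n e t).
V_H = (1.77)(1.19)/((1.01×10²⁸)(1.602×10⁻¹⁹)(2.62×10⁻⁴)) ≈ 4.97×10⁻⁶ V.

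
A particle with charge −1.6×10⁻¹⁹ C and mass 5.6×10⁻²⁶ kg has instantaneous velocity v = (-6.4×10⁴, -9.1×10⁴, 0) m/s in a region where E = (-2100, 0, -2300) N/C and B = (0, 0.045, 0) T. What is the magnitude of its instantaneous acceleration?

|a| ≈ 1.60×10¹⁰ m/s²

v×B = (0, 0, -2880) N/C.
E + v×B = (-2100, 0, -5180) N/C.
F = q(E + v×B) = (−1.6×10⁻¹⁹ C)·(-2100, 0, -5180) = (3.36×10⁻¹⁶, 0, 8.29×10⁻¹⁶) N.
|a| = |F|/m = 8.943×10⁻¹⁶/5.6×10⁻²⁶ ≈ 1.60×10¹⁰ m/s².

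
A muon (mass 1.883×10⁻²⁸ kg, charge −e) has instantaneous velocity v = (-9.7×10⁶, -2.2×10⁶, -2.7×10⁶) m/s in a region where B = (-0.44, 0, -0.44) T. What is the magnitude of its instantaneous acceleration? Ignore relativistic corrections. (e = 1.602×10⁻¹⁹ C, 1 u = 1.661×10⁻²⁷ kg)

v×B = (9.68×10⁵, -3.08×10⁶, -9.68×10⁵) N/C.
F = q v×B = (−1.602×10⁻¹⁹ C)·(9.68×10⁵, -3.08×10⁶, -9.68×10⁵) = (-1.55×10⁻¹³, 4.93×10⁻¹³, 1.55×10⁻¹³) N.
|a| = |F|/m = 5.400×10⁻¹³/1.883×10⁻²⁸ ≈ 2.87×10¹⁵ m/s².

|a| ≈ 2.87×10¹⁵ m/s²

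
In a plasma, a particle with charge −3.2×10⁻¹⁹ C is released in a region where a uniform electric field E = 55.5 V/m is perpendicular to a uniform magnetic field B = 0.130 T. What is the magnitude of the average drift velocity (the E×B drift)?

v_d ≈ 427 m/s

In crossed fields the guiding centre drifts at v_d = |E×B|/B² = E/B, independent of charge and mass.
v_d = 55.5/0.130 = 427 m/s.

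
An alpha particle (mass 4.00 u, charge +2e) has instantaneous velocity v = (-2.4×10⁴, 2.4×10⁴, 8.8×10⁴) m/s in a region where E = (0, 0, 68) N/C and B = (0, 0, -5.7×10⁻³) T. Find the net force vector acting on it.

F ≈ (-4.38×10⁻¹⁷, -4.38×10⁻¹⁷, 2.18×10⁻¹⁷) N

v×B = (-137, -137, 0) N/C.
E + v×B = (-137, -137, 68.0) N/C.
F = q(E + v×B) = (3.204×10⁻¹⁹ C)·(-137, -137, 68.0) = (-4.38×10⁻¹⁷, -4.38×10⁻¹⁷, 2.18×10⁻¹⁷) N.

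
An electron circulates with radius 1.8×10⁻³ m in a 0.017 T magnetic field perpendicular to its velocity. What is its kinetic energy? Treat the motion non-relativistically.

v = |q|Br/m, then KE = ½mv² = (qBr)²/(2m).
v = (1.602×10⁻¹⁹)(0.017)(1.8×10⁻³)/9.109×10⁻³¹ ≈ 5.382×10⁶ m/s.
KE = ½(9.109×10⁻³¹)(5.382×10⁶)² ≈ 1.3×10⁻¹⁷ J = 82 eV.

KE ≈ 82 eV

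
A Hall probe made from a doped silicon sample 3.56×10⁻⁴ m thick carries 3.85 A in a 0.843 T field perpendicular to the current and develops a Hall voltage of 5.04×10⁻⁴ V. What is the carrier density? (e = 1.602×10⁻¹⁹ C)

From V_H = IB/(n e t), n = IB/(V_H e t).
n = (3.85)(0.843)/((5.04×10⁻⁴)(1.602×10⁻¹⁹)(3.56×10⁻⁴)) ≈ 1.13×10²⁶ m⁻³.

n ≈ 1.13×10²⁶ m⁻³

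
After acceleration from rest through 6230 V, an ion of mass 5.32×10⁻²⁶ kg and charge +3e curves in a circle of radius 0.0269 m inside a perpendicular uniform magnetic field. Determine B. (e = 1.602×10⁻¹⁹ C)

v = √(2|q|V/m) = √(2·4.806×10⁻¹⁹·6230/5.32×10⁻²⁶) ≈ 3.355×10⁵ m/s.
B = mv/(|q|r) = (5.32×10⁻²⁶)(3.355×10⁵)/((4.806×10⁻¹⁹)(0.0269)) ≈ 1.38 T.

B ≈ 1.38 T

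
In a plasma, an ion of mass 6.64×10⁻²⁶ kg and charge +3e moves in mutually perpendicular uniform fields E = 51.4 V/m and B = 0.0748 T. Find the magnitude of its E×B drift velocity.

v_d ≈ 687 m/s

The E×B drift speed is v_d = E/B.
v_d = 51.4/0.0748 = 687 m/s.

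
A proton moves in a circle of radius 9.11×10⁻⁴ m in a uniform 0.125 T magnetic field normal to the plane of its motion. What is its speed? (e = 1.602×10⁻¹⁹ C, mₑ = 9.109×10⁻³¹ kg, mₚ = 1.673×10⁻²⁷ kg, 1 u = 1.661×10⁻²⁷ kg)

From |q|vB = mv²/r, v = |q|Br/m.
v = (1.602×10⁻¹⁹)(0.125)(9.11×10⁻⁴)/1.673×10⁻²⁷ ≈ 1.09×10⁴ m/s.

v ≈ 1.09×10⁴ m/s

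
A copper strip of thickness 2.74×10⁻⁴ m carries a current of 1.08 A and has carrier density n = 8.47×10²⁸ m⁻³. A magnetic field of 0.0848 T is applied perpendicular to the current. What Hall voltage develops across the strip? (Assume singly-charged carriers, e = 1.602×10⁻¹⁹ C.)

V_H = IB/(n e t).
V_H = (1.08)(0.0848)/((8.47×10²⁸)(1.602×10⁻¹⁹)(2.74×10⁻⁴)) ≈ 2.46×10⁻⁸ V.

V_H ≈ 2.46×10⁻⁸ V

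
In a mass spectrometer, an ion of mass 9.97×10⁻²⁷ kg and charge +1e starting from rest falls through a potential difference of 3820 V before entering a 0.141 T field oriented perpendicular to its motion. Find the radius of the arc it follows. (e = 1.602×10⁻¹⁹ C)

Acceleration: |q|V = ½mv² ⇒ v = √(2|q|V/m) = √(2·1.602×10⁻¹⁹·3820/9.97×10⁻²⁷) ≈ 3.504×10⁵ m/s.
In the field: r = mv/(|q|B) = (9.97×10⁻²⁷)(3.504×10⁵)/((1.602×10⁻¹⁹)(0.141)) ≈ 0.155 m.

r ≈ 0.155 m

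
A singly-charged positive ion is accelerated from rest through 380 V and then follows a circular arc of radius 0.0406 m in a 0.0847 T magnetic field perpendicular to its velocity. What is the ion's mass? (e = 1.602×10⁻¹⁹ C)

Combine |q|V = ½mv² and r = mv/(|q|B): eliminate v to get m = qB²r²/(2V).
m = (1.602×10⁻¹⁹)(0.0847)²(0.0406)²/(2·380) ≈ 2.49×10⁻²⁷ kg.

m ≈ 2.49×10⁻²⁷ kg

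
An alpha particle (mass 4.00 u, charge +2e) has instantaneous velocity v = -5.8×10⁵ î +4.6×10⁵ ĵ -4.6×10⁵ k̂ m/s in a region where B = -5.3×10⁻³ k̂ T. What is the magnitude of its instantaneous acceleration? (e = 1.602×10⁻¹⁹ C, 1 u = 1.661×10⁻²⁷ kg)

v×B = (-2440, -3070, 0) N/C.
F = q v×B = (3.204×10⁻¹⁹ C)·(-2440, -3070, 0) = (-7.81×10⁻¹⁶, -9.85×10⁻¹⁶, 0) N.
|a| = |F|/m = 1.257×10⁻¹⁵/6.644×10⁻²⁷ ≈ 1.89×10¹¹ m/s².

|a| ≈ 1.89×10¹¹ m/s²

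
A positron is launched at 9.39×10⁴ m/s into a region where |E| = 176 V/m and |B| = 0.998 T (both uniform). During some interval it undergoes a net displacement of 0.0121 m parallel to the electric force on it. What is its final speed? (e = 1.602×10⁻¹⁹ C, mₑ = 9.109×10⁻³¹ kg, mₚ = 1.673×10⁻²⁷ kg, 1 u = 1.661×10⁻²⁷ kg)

v_f ≈ 8.71×10⁵ m/s

B does no work; ΔKE = |q|E d.
½mv_f² = ½mv₀² + |q|Ed = ½(9.109×10⁻³¹)(9.39×10⁴)² + (1.602×10⁻¹⁹)(176)(0.0121) ≈ 4.016×10⁻²¹ J + 3.412×10⁻¹⁹ J ≈ 3.452×10⁻¹⁹ J.
v_f = √(2·3.452×10⁻¹⁹/9.109×10⁻³¹) ≈ 8.71×10⁵ m/s.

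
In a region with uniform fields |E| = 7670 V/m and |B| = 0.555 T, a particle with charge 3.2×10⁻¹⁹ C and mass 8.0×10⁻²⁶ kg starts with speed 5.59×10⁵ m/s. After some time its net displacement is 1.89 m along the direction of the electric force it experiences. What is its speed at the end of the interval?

B does no work; ΔKE = |q|E d.
½mv_f² = ½mv₀² + |q|Ed = ½(8.0×10⁻²⁶)(5.59×10⁵)² + (3.2×10⁻¹⁹)(7670)(1.89) ≈ 1.250×10⁻¹⁴ J + 4.639×10⁻¹⁵ J ≈ 1.714×10⁻¹⁴ J.
v_f = √(2·1.714×10⁻¹⁴/8.0×10⁻²⁶) ≈ 6.55×10⁵ m/s.

v_f ≈ 6.55×10⁵ m/s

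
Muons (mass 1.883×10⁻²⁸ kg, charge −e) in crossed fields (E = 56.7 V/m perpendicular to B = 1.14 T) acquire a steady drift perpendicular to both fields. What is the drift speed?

v_d ≈ 49.7 m/s

In crossed fields the guiding centre drifts at v_d = |E×B|/B² = E/B, independent of charge and mass.
v_d = 56.7/1.14 = 49.7 m/s.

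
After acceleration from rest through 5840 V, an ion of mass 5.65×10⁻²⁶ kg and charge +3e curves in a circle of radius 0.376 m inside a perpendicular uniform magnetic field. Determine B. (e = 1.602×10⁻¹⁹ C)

B ≈ 0.0986 T

v = √(2|q|V/m) = √(2·4.806×10⁻¹⁹·5840/5.65×10⁻²⁶) ≈ 3.152×10⁵ m/s.
B = mv/(|q|r) = (5.65×10⁻²⁶)(3.152×10⁵)/((4.806×10⁻¹⁹)(0.376)) ≈ 0.0986 T.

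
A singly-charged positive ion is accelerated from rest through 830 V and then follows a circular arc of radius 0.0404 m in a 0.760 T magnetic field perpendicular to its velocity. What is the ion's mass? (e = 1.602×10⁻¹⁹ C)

m ≈ 9.10×10⁻²⁶ kg

Combine |q|V = ½mv² and r = mv/(|q|B): eliminate v to get m = qB²r²/(2V).
m = (1.602×10⁻¹⁹)(0.760)²(0.0404)²/(2·830) ≈ 9.10×10⁻²⁶ kg.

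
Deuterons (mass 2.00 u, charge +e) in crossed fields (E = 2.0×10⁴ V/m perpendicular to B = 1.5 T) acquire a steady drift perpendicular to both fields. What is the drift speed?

The steady drift has the magnetic force balancing the electric force, so v_d = E/B.
v_d = 2.0×10⁴/1.5 = 1.3×10⁴ m/s.

v_d ≈ 1.3×10⁴ m/s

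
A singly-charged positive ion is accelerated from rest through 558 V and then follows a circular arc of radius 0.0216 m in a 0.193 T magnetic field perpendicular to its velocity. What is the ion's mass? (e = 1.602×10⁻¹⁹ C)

Combine |q|V = ½mv² and r = mv/(|q|B): eliminate v to get m = qB²r²/(2V).
m = (1.602×10⁻¹⁹)(0.193)²(0.0216)²/(2·558) ≈ 2.49×10⁻²⁷ kg.

m ≈ 2.49×10⁻²⁷ kg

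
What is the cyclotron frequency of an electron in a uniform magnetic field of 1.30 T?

f ≈ 3.64×10¹⁰ Hz

f = |q|B/(2πm).
f = (1.602×10⁻¹⁹)(1.30)/(2π·9.109×10⁻³¹) ≈ 3.64×10¹⁰ Hz.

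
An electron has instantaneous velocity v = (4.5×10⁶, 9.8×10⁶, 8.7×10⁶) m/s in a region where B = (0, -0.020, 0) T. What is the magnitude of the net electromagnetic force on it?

|F| ≈ 3.14×10⁻¹⁴ N

v×B = (1.74×10⁵, 0, -9.00×10⁴) N/C.
F = q v×B = (−1.602×10⁻¹⁹ C)·(1.74×10⁵, 0, -9.00×10⁴) = (-2.79×10⁻¹⁴, 0, 1.44×10⁻¹⁴) N.
|F| = 3.14×10⁻¹⁴ N.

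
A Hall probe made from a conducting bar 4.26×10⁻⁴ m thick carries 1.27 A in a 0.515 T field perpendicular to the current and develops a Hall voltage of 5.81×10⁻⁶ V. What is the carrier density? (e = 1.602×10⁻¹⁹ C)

n ≈ 1.65×10²⁷ m⁻³

From V_H = IB/(n e t), n = IB/(V_H e t).
n = (1.27)(0.515)/((5.81×10⁻⁶)(1.602×10⁻¹⁹)(4.26×10⁻⁴)) ≈ 1.65×10²⁷ m⁻³.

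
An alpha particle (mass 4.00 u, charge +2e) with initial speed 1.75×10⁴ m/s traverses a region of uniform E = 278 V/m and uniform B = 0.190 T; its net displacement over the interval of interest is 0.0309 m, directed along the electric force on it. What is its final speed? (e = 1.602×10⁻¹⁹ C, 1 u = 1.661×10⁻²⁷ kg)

B does no work; ΔKE = |q|E d.
½mv_f² = ½mv₀² + |q|Ed = ½(6.644×10⁻²⁷)(1.75×10⁴)² + (3.204×10⁻¹⁹)(278)(0.0309) ≈ 1.017×10⁻¹⁸ J + 2.752×10⁻¹⁸ J ≈ 3.770×10⁻¹⁸ J.
v_f = √(2·3.770×10⁻¹⁸/6.644×10⁻²⁷) ≈ 3.37×10⁴ m/s.

v_f ≈ 3.37×10⁴ m/s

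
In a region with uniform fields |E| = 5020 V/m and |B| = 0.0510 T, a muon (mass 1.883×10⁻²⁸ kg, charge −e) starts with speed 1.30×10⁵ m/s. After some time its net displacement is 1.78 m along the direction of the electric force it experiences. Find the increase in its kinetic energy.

ΔKE ≈ 1.43×10⁻¹⁵ J

The magnetic force is always ⟂ v and does no work; only the electric force changes KE.
ΔKE = F_E · d = |q|E d = (1.602×10⁻¹⁹)(5020)(1.78) ≈ 1.43×10⁻¹⁵ J.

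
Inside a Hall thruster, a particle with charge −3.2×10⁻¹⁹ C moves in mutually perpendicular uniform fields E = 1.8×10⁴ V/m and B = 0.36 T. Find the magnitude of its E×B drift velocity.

The steady drift has the magnetic force balancing the electric force, so v_d = E/B.
v_d = 1.8×10⁴/0.36 = 5.0×10⁴ m/s.

v_d ≈ 5.0×10⁴ m/s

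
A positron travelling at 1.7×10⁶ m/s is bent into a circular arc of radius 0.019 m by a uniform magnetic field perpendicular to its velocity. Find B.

B ≈ 5.1×10⁻⁴ T

From |q|vB = mv²/r, B = mv/(|q|r).
B = (9.109×10⁻³¹)(1.7×10⁶)/((1.602×10⁻¹⁹)(0.019)) ≈ 5.1×10⁻⁴ T.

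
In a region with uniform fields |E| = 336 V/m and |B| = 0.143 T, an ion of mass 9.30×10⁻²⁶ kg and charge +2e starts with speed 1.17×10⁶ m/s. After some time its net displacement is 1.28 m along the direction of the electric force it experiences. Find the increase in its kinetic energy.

ΔKE ≈ 1.38×10⁻¹⁶ J

The magnetic force is always ⟂ v and does no work; only the electric force changes KE.
ΔKE = F_E · d = |q|E d = (3.204×10⁻¹⁹)(336)(1.28) ≈ 1.38×10⁻¹⁶ J.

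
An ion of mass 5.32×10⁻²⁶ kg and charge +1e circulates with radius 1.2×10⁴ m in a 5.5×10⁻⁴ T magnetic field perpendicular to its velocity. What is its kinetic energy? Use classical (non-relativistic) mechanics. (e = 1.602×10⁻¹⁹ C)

KE ≈ 1.1×10⁻¹¹ J

v = |q|Br/m, then KE = ½mv² = (qBr)²/(2m).
v = (1.602×10⁻¹⁹)(5.5×10⁻⁴)(1.2×10⁴)/5.32×10⁻²⁶ ≈ 1.987×10⁷ m/s.
KE = ½(5.32×10⁻²⁶)(1.987×10⁷)² ≈ 1.1×10⁻¹¹ J.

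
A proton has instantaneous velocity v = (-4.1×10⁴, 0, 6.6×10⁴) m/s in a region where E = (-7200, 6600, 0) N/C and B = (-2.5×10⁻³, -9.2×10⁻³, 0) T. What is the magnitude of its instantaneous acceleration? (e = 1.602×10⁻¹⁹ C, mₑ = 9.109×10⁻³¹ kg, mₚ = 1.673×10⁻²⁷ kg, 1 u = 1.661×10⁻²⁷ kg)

|a| ≈ 8.83×10¹¹ m/s²

v×B = (607, -165, 377) N/C.
E + v×B = (-6590, 6440, 377) N/C.
F = q(E + v×B) = (1.602×10⁻¹⁹ C)·(-6590, 6440, 377) = (-1.06×10⁻¹⁵, 1.03×10⁻¹⁵, 6.04×10⁻¹⁷) N.
|a| = |F|/m = 1.477×10⁻¹⁵/1.673×10⁻²⁷ ≈ 8.83×10¹¹ m/s².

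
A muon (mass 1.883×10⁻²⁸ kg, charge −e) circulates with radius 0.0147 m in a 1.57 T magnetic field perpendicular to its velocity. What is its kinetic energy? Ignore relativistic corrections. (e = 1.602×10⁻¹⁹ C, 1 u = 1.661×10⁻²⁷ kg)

v = |q|Br/m, then KE = ½mv² = (qBr)²/(2m).
v = (1.602×10⁻¹⁹)(1.57)(0.0147)/1.883×10⁻²⁸ ≈ 1.963×10⁷ m/s.
KE = ½(1.883×10⁻²⁸)(1.963×10⁷)² ≈ 3.63×10⁻¹⁴ J = 2.27×10⁵ eV.

KE ≈ 2.27×10⁵ eV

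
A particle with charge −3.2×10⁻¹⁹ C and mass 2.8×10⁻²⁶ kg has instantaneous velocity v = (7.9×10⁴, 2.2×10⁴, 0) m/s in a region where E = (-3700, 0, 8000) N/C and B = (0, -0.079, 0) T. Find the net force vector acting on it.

v×B = (0, 0, -6240) N/C.
E + v×B = (-3700, 0, 1760) N/C.
F = q(E + v×B) = (−3.2×10⁻¹⁹ C)·(-3700, 0, 1760) = (1.18×10⁻¹⁵, 0, -5.63×10⁻¹⁶) N.

F ≈ (1.18×10⁻¹⁵, 0, -5.63×10⁻¹⁶) N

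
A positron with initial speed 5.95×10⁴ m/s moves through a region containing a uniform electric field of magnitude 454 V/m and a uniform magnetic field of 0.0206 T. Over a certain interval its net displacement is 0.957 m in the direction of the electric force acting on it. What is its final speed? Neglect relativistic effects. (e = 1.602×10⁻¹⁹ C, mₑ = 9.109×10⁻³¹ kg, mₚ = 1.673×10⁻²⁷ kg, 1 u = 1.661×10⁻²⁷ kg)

B does no work; ΔKE = |q|E d.
½mv_f² = ½mv₀² + |q|Ed = ½(9.109×10⁻³¹)(5.95×10⁴)² + (1.602×10⁻¹⁹)(454)(0.957) ≈ 1.612×10⁻²¹ J + 6.960×10⁻¹⁷ J ≈ 6.960×10⁻¹⁷ J.
v_f = √(2·6.960×10⁻¹⁷/9.109×10⁻³¹) ≈ 1.24×10⁷ m/s.

v_f ≈ 1.24×10⁷ m/s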